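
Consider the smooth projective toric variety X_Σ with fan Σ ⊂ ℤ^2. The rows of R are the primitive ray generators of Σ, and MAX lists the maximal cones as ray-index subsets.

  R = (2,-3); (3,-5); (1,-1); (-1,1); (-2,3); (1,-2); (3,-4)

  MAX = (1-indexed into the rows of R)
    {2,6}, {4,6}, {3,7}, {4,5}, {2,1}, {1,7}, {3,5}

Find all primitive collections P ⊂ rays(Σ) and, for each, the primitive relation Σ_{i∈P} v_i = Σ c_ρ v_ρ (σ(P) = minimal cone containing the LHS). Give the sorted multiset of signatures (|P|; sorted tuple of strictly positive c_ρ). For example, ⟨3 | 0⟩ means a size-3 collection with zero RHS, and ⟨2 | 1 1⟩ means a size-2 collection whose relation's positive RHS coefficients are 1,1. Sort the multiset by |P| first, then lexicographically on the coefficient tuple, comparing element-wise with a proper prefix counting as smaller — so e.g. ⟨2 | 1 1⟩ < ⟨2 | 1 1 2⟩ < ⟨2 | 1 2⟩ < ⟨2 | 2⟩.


The 14 primitive collections of Σ (r=7, n=2):

  {1,5}:  v_{1} + v_{5} = 0 — sig = ⟨2 | 0⟩
  {3,4}:  v_{3} + v_{4} = 0 — sig = ⟨2 | 0⟩
  {1,3}:  v_{1} + v_{3} = v_{7} — sig = ⟨2 | 1⟩
  {1,4}:  v_{1} + v_{4} = v_{6} — sig = ⟨2 | 1⟩
  {1,6}:  v_{1} + v_{6} = v_{2} — sig = ⟨2 | 1⟩
  {2,5}:  v_{2} + v_{5} = v_{6} — sig = ⟨2 | 1⟩
  {3,6}:  v_{3} + v_{6} = v_{1} — sig = ⟨2 | 1⟩
  {4,7}:  v_{4} + v_{7} = v_{1} — sig = ⟨2 | 1⟩
  {5,6}:  v_{5} + v_{6} = v_{4} — sig = ⟨2 | 1⟩
  {5,7}:  v_{5} + v_{7} = v_{3} — sig = ⟨2 | 1⟩
  {2,3}:  v_{2} + v_{3} = 2·v_{1} — sig = ⟨2 | 2⟩
  {2,4}:  v_{2} + v_{4} = 2·v_{6} — sig = ⟨2 | 2⟩
  {6,7}:  v_{6} + v_{7} = 2·v_{1} — sig = ⟨2 | 2⟩
  {2,7}:  v_{2} + v_{7} = 3·v_{1} — sig = ⟨2 | 3⟩

Sorted signature multiset PRS(X):
[⟨2 | 0⟩, ⟨2 | 0⟩, ⟨2 | 1⟩, ⟨2 | 1⟩, ⟨2 | 1⟩, ⟨2 | 1⟩, ⟨2 | 1⟩, ⟨2 | 1⟩, ⟨2 | 1⟩, ⟨2 | 1⟩, ⟨2 | 2⟩, ⟨2 | 2⟩, ⟨2 | 2⟩, ⟨2 | 3⟩]


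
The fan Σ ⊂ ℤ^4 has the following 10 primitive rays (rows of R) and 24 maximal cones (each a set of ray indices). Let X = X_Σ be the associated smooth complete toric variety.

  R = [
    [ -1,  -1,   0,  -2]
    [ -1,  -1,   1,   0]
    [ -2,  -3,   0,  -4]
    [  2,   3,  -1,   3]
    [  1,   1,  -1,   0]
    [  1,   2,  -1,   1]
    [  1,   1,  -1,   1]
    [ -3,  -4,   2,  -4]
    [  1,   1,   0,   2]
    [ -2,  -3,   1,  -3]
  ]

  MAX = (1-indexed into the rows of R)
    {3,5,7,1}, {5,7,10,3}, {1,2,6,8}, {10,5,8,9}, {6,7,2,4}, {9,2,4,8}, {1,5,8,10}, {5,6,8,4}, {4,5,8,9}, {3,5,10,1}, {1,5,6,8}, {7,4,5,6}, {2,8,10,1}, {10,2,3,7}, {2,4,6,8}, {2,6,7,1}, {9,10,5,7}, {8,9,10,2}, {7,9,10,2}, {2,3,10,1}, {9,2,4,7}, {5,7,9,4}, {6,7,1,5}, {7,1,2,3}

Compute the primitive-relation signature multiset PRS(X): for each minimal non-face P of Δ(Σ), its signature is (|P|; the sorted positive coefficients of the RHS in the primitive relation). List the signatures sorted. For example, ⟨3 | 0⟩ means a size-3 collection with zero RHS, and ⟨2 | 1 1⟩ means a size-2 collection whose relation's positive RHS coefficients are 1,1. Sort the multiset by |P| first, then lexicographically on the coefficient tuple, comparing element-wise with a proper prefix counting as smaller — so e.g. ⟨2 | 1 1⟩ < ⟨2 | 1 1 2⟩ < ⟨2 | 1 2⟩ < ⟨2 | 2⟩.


12 collections generate NE(X_Σ); each relation:

  • {1,9}:  v_{1} + v_{9} = 0 ; sig = ⟨2 | 0⟩
  • {2,5}:  v_{2} + v_{5} = 0 ; sig = ⟨2 | 0⟩
  • {4,10}:  v_{4} + v_{10} = 0 ; sig = ⟨2 | 0⟩
  • {1,4}:  v_{1} + v_{4} = v_{6} ; sig = ⟨2 | 1⟩
  • {6,9}:  v_{6} + v_{9} = v_{4} ; sig = ⟨2 | 1⟩
  • {6,10}:  v_{6} + v_{10} = v_{1} ; sig = ⟨2 | 1⟩
  • {7,8}:  v_{7} + v_{8} = v_{10} ; sig = ⟨2 | 1⟩
  • {3,4}:  v_{3} + v_{4} = v_{1} + v_{7} ; sig = ⟨2 | 1 1⟩
  • {3,9}:  v_{3} + v_{9} = v_{7} + v_{10} ; sig = ⟨2 | 1 1⟩
  • {3,6}:  v_{3} + v_{6} = 2·v_{1} + v_{7} ; sig = ⟨2 | 1 2⟩
  • {3,8}:  v_{3} + v_{8} = v_{1} + 2·v_{10} ; sig = ⟨2 | 1 2⟩
  • {1,7,10}:  v_{1} + v_{7} + v_{10} = v_{3} ; sig = ⟨3 | 1⟩

Sorted signature multiset PRS(X):
    |P|=2: 11 collections, coeffs (), (), (), (1), (1), (1), (1), (1,1), (1,1), (1,2), (1,2)
    |P|=3: 1 collection, coeffs (1)


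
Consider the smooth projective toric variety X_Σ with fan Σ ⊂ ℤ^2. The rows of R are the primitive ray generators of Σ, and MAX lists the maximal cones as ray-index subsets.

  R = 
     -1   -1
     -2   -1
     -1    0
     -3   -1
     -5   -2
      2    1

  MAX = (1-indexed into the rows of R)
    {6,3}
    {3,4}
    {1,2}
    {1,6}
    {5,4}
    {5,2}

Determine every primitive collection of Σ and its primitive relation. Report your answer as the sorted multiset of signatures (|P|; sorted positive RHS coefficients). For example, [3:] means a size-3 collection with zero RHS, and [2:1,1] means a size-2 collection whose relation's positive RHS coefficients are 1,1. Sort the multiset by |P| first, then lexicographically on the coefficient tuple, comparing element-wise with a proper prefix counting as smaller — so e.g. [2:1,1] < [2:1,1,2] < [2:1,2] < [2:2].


Primitive collections (9):

  P={2,6}:  v_{2} + v_{6} = 0 — sig = [2:]
  P={1,3}:  v_{1} + v_{3} = v_{2} — sig = [2:1]
  P={2,3}:  v_{2} + v_{3} = v_{4} — sig = [2:1]
  P={2,4}:  v_{2} + v_{4} = v_{5} — sig = [2:1]
  P={4,6}:  v_{4} + v_{6} = v_{3} — sig = [2:1]
  P={5,6}:  v_{5} + v_{6} = v_{4} — sig = [2:1]
  P={1,4}:  v_{1} + v_{4} = 2·v_{2} — sig = [2:2]
  P={3,5}:  v_{3} + v_{5} = 2·v_{4} — sig = [2:2]
  P={1,5}:  v_{1} + v_{5} = 3·v_{2} — sig = [2:3]

so the primitive-relation signature multiset is
[[2:], [2:1], [2:1], [2:1], [2:1], [2:1], [2:2], [2:2], [2:3]]


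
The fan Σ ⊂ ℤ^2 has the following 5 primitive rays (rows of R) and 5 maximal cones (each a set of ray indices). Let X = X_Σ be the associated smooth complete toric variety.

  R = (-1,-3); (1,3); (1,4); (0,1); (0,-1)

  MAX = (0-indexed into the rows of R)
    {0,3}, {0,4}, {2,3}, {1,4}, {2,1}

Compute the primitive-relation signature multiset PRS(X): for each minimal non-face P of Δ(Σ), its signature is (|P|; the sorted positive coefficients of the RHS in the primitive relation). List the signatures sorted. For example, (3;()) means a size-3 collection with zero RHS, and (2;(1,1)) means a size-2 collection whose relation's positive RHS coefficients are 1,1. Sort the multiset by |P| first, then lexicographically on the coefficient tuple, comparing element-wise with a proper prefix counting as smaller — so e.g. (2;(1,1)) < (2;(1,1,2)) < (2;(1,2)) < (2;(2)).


Σ has 5 primitive collections:

  P = {0,1}:  v_{0} + v_{1} = 0 — sig = (2;())
  P = {3,4}:  v_{3} + v_{4} = 0 — sig = (2;())
  P = {0,2}:  v_{0} + v_{2} = v_{3} — sig = (2;(1))
  P = {1,3}:  v_{1} + v_{3} = v_{2} — sig = (2;(1))
  P = {2,4}:  v_{2} + v_{4} = v_{1} — sig = (2;(1))

Sorted signature multiset PRS(X):
    |P|=2: 5 collections, coeffs (), (), (1), (1), (1)


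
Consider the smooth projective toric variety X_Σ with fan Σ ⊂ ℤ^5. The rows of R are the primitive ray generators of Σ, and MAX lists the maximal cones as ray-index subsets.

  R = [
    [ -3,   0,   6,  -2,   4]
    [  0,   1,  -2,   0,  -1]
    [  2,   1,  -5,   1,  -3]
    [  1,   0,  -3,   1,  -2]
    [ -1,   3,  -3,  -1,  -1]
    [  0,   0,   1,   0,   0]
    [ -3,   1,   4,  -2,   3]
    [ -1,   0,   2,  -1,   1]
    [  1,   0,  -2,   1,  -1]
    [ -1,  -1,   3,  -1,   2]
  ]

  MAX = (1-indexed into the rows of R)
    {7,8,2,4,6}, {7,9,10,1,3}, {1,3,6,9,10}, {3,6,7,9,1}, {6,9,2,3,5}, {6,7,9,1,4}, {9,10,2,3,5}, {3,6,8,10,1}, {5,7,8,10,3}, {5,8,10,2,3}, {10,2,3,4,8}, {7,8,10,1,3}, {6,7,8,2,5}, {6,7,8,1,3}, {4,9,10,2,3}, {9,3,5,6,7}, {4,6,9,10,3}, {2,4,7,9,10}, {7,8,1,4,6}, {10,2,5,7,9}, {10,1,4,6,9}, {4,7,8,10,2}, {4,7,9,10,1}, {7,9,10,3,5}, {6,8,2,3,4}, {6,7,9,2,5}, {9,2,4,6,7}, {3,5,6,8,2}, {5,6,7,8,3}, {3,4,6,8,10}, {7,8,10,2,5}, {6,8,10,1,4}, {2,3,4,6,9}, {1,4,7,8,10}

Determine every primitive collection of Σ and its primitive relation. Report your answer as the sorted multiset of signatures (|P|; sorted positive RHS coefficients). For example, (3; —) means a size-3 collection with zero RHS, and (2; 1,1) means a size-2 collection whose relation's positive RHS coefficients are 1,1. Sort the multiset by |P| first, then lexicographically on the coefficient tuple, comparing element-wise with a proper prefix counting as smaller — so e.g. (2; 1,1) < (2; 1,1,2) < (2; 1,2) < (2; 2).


Δ(Σ) — 10 vertices, 10 min non-faces:

  • {8,9}:  v_{8} + v_{9} = 0  ⟹  sig = (2; —)
  • {1,2}:  v_{1} + v_{2} = v_{7}  ⟹  sig = (2; 1)
  • {1,5}:  v_{1} + v_{5} = v_{3} + 2·v_{7}  ⟹  sig = (2; 1,2)
  • {4,5}:  v_{4} + v_{5} = 3·v_{2}  ⟹  sig = (2; 3)
  • {1,3,4}:  v_{1} + v_{3} + v_{4} = v_{2}  ⟹  sig = (3; 1)
  • {2,3,7}:  v_{2} + v_{3} + v_{7} = v_{5}  ⟹  sig = (3; 1)
  • {2,6,10}:  v_{2} + v_{6} + v_{10} = v_{8}  ⟹  sig = (3; 1)
  • {6,7,10}:  v_{6} + v_{7} + v_{10} = v_{1} + v_{8}  ⟹  sig = (3; 1,1)
  • {5,6,10}:  v_{5} + v_{6} + v_{10} = v_{3} + v_{7} + v_{8}  ⟹  sig = (3; 1,1,1)
  • {3,4,7}:  v_{3} + v_{4} + v_{7} = 2·v_{2}  ⟹  sig = (3; 2)

so the primitive-relation signature multiset is
[(2; —), (2; 1), (2; 1,2), (2; 3), (3; 1), (3; 1), (3; 1), (3; 1,1), (3; 1,1,1), (3; 2)]


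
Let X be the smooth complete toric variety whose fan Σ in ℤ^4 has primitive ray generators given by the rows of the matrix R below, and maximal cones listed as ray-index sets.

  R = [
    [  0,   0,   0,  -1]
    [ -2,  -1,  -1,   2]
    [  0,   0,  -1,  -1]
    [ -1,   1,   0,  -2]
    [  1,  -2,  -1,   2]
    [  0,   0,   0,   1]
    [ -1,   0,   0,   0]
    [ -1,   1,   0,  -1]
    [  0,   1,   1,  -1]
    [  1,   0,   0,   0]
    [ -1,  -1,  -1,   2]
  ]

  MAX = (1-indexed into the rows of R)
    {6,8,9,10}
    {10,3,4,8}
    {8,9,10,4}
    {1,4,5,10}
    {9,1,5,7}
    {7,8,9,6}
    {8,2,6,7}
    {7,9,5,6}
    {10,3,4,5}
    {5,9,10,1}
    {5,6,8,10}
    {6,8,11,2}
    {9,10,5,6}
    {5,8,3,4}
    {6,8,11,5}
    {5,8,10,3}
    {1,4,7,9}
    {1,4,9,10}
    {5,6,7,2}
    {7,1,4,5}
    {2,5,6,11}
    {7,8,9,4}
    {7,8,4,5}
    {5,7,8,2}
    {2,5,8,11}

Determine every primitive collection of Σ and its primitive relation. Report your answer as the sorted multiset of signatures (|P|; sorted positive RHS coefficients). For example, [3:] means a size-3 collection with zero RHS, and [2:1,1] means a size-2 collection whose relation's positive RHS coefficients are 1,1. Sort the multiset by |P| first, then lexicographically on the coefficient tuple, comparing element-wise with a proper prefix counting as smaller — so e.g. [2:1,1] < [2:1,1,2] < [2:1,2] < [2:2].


Δ(Σ) — 11 vertices, 24 min non-faces:

  • {1,6}:  v_{1} + v_{6} = 0  →  sig = [2:]
  • {7,10}:  v_{7} + v_{10} = 0  →  sig = [2:]
  • {1,8}:  v_{1} + v_{8} = v_{4}  →  sig = [2:1]
  • {2,10}:  v_{2} + v_{10} = v_{11}  →  sig = [2:1]
  • {4,6}:  v_{4} + v_{6} = v_{8}  →  sig = [2:1]
  • {7,11}:  v_{7} + v_{11} = v_{2}  →  sig = [2:1]
  • {3,9}:  v_{3} + v_{9} = v_{4} + v_{10}  →  sig = [2:1,1]
  • {9,11}:  v_{9} + v_{11} = v_{6} + v_{7}  →  sig = [2:1,1]
  • {1,11}:  v_{1} + v_{11} = v_{5} + v_{7} + v_{8}  →  sig = [2:1,1,1]
  • {3,7}:  v_{3} + v_{7} = v_{4} + v_{5} + v_{8}  →  sig = [2:1,1,1]
  • {10,11}:  v_{10} + v_{11} = v_{5} + v_{6} + v_{8}  →  sig = [2:1,1,1]
  • {1,2}:  v_{1} + v_{2} = v_{5} + 2·v_{7} + v_{8}  →  sig = [2:1,1,2]
  • {1,3}:  v_{1} + v_{3} = 2·v_{4} + v_{5} + v_{10}  →  sig = [2:1,1,2]
  • {3,6}:  v_{3} + v_{6} = v_{5} + 2·v_{8} + v_{10}  →  sig = [2:1,1,2]
  • {4,11}:  v_{4} + v_{11} = v_{5} + v_{7} + 2·v_{8}  →  sig = [2:1,1,2]
  • {2,9}:  v_{2} + v_{9} = v_{6} + 2·v_{7}  →  sig = [2:1,2]
  • {2,4}:  v_{2} + v_{4} = v_{5} + 2·v_{7} + 2·v_{8}  →  sig = [2:1,2,2]
  • {2,3}:  v_{2} + v_{3} = 2·v_{5} + v_{7} + 3·v_{8}  →  sig = [2:1,2,3]
  • {3,11}:  v_{3} + v_{11} = 2·v_{5} + 3·v_{8}  →  sig = [2:2,3]
  • {5,8,9}:  v_{5} + v_{8} + v_{9} = 0  →  sig = [3:]
  • {4,5,9}:  v_{4} + v_{5} + v_{9} = v_{1}  →  sig = [3:1]
  • {4,5,8,10}:  v_{4} + v_{5} + v_{8} + v_{10} = v_{3}  →  sig = [4:1]
  • {5,6,7,8}:  v_{5} + v_{6} + v_{7} + v_{8} = v_{11}  →  sig = [4:1]
  • {2,5,6,8}:  v_{2} + v_{5} + v_{6} + v_{8} = 2·v_{11}  →  sig = [4:2]

Sorted signature multiset PRS(X):
    [2:]
    [2:]
    [2:1]
    [2:1]
    [2:1]
    [2:1]
    [2:1,1]
    [2:1,1]
    [2:1,1,1]
    [2:1,1,1]
    [2:1,1,1]
    [2:1,1,2]
    [2:1,1,2]
    [2:1,1,2]
    [2:1,1,2]
    [2:1,2]
    [2:1,2,2]
    [2:1,2,3]
    [2:2,3]
    [3:]
    [3:1]
    [4:1]
    [4:1]
    [4:2]


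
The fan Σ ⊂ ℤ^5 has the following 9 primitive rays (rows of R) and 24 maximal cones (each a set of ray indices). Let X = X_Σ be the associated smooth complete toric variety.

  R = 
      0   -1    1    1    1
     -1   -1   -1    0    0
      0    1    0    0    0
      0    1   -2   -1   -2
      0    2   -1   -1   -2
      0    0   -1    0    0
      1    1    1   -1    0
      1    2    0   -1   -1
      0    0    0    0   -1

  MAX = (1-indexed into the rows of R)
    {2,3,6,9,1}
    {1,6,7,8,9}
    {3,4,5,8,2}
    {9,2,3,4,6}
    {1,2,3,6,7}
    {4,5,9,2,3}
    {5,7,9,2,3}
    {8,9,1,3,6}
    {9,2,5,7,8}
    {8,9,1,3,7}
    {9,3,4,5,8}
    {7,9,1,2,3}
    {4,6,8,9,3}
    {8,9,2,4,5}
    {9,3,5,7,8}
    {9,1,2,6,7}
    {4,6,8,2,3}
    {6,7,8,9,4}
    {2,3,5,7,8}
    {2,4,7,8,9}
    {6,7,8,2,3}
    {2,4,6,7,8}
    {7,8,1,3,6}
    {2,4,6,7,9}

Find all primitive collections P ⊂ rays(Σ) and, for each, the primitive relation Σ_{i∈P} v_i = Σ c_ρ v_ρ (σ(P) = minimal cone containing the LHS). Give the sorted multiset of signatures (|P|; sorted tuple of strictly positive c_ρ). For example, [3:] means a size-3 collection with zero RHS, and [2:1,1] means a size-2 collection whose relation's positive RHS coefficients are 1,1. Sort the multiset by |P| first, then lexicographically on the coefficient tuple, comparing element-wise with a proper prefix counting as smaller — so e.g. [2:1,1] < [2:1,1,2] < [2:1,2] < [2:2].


Σ has 9 primitive collections:

  P={1,4}:  v_{1} + v_{4} = v_{6} + v_{9} ; sig = [2:1,1]
  P={1,5}:  v_{1} + v_{5} = v_{3} + v_{9} ; sig = [2:1,1]
  P={5,6}:  v_{5} + v_{6} = v_{3} + v_{4} ; sig = [2:1,1]
  P={1,2,8}:  v_{1} + v_{2} + v_{8} = 0 ; sig = [3:]
  P={3,4,7}:  v_{3} + v_{4} + v_{7} = v_{2} + 2·v_{8} ; sig = [3:1,2]
  P={4,5,7}:  v_{4} + v_{5} + v_{7} = 2·v_{2} + 3·v_{8} + v_{9} ; sig = [3:1,2,3]
  P={2,3,8,9}:  v_{2} + v_{3} + v_{8} + v_{9} = v_{5} ; sig = [4:1]
  P={2,6,8,9}:  v_{2} + v_{6} + v_{8} + v_{9} = v_{4} ; sig = [4:1]
  P={3,6,7,9}:  v_{3} + v_{6} + v_{7} + v_{9} = v_{8} ; sig = [4:1]

Sorted signature multiset PRS(X):
[[2:1,1], [2:1,1], [2:1,1], [3:], [3:1,2], [3:1,2,3], [4:1], [4:1], [4:1]]


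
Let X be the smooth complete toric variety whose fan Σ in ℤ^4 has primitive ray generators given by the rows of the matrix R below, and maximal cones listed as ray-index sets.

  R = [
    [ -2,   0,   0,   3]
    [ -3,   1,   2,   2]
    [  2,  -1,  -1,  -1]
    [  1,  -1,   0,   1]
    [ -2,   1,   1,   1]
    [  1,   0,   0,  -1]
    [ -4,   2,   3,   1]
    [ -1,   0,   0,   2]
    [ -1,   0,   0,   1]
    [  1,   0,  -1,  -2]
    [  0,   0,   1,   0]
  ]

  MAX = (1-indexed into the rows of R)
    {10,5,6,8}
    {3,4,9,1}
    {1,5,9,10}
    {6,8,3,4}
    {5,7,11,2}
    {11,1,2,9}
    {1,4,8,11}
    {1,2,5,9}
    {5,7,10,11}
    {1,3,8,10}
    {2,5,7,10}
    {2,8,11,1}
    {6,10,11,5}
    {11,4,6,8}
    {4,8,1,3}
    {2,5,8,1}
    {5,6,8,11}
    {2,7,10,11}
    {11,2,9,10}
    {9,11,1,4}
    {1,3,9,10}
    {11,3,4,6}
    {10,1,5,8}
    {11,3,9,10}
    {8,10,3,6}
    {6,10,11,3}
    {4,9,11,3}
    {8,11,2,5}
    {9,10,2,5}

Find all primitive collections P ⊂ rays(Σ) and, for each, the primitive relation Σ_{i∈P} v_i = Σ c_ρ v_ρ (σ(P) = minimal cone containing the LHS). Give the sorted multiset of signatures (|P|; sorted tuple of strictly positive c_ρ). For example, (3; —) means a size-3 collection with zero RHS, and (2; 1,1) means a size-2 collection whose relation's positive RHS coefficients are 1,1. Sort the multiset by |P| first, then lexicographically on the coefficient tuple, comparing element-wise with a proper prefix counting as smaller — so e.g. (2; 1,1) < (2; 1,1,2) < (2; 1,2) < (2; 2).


24 collections generate NE(X_Σ); each relation:

  {3,5}:  v_{3} + v_{5} = 0  ⇒ sig = (2; —)
  {6,9}:  v_{6} + v_{9} = 0  ⇒ sig = (2; —)
  {1,6}:  v_{1} + v_{6} = v_{8}  ⇒ sig = (2; 1)
  {4,10}:  v_{4} + v_{10} = v_{3}  ⇒ sig = (2; 1)
  {8,9}:  v_{8} + v_{9} = v_{1}  ⇒ sig = (2; 1)
  {2,3}:  v_{2} + v_{3} = v_{9} + v_{11}  ⇒ sig = (2; 1,1)
  {2,6}:  v_{2} + v_{6} = v_{5} + v_{11}  ⇒ sig = (2; 1,1)
  {4,5}:  v_{4} + v_{5} = v_{8} + v_{11}  ⇒ sig = (2; 1,1)
  {4,7}:  v_{4} + v_{7} = v_{2} + v_{11}  ⇒ sig = (2; 1,1)
  {7,8}:  v_{7} + v_{8} = v_{2} + v_{5}  ⇒ sig = (2; 1,1)
  {1,7}:  v_{1} + v_{7} = v_{2} + v_{5} + v_{9}  ⇒ sig = (2; 1,1,1)
  {3,7}:  v_{3} + v_{7} = v_{2} + v_{10} + v_{11}  ⇒ sig = (2; 1,1,1)
  {2,4}:  v_{2} + v_{4} = v_{1} + 2·v_{11}  ⇒ sig = (2; 1,2)
  {7,9}:  v_{7} + v_{9} = 2·v_{2} + v_{10}  ⇒ sig = (2; 1,2)
  {6,7}:  v_{6} + v_{7} = 2·v_{5} + v_{10} + 2·v_{11}  ⇒ sig = (2; 1,2,2)
  {8,10,11}:  v_{8} + v_{10} + v_{11} = 0  ⇒ sig = (3; —)
  {1,10,11}:  v_{1} + v_{10} + v_{11} = v_{9}  ⇒ sig = (3; 1)
  {3,8,11}:  v_{3} + v_{8} + v_{11} = v_{4}  ⇒ sig = (3; 1)
  {5,9,11}:  v_{5} + v_{9} + v_{11} = v_{2}  ⇒ sig = (3; 1)
  {1,3,11}:  v_{1} + v_{3} + v_{11} = v_{4} + v_{9}  ⇒ sig = (3; 1,1)
  {1,5,11}:  v_{1} + v_{5} + v_{11} = v_{2} + v_{8}  ⇒ sig = (3; 1,1)
  {2,8,10}:  v_{2} + v_{8} + v_{10} = v_{5} + v_{9}  ⇒ sig = (3; 1,1)
  {1,2,10}:  v_{1} + v_{2} + v_{10} = v_{5} + 2·v_{9}  ⇒ sig = (3; 1,2)
  {2,5,10,11}:  v_{2} + v_{5} + v_{10} + v_{11} = v_{7}  ⇒ sig = (4; 1)

Sorted signature multiset PRS(X):
    |P|=2: 15 collections, coeffs (), (), (1), (1), (1), (1,1), (1,1), (1,1), (1,1), (1,1), (1,1,1), (1,1,1), (1,2), (1,2), (1,2,2)
    |P|=3: 8 collections, coeffs (), (1), (1), (1), (1,1), (1,1), (1,1), (1,2)
    |P|=4: 1 collection, coeffs (1)


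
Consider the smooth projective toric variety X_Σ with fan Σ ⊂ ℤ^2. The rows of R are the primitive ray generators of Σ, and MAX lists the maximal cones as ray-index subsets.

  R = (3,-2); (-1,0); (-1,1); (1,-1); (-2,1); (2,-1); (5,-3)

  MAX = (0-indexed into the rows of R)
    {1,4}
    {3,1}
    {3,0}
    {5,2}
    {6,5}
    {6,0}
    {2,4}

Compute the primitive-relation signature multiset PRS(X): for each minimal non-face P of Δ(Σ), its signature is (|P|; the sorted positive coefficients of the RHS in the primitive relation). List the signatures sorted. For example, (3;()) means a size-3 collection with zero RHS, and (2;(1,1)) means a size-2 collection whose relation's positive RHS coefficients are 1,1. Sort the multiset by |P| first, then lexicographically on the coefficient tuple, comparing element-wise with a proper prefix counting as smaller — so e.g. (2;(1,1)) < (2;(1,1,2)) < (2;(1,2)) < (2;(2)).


|primitive collections| = 14. Relations:

  {2,3}:  v_{2} + v_{3} = 0 ; sig = (2;())
  {4,5}:  v_{4} + v_{5} = 0 ; sig = (2;())
  {0,2}:  v_{0} + v_{2} = v_{5} ; sig = (2;(1))
  {0,4}:  v_{0} + v_{4} = v_{3} ; sig = (2;(1))
  {0,5}:  v_{0} + v_{5} = v_{6} ; sig = (2;(1))
  {1,2}:  v_{1} + v_{2} = v_{4} ; sig = (2;(1))
  {1,5}:  v_{1} + v_{5} = v_{3} ; sig = (2;(1))
  {3,4}:  v_{3} + v_{4} = v_{1} ; sig = (2;(1))
  {3,5}:  v_{3} + v_{5} = v_{0} ; sig = (2;(1))
  {4,6}:  v_{4} + v_{6} = v_{0} ; sig = (2;(1))
  {1,6}:  v_{1} + v_{6} = v_{0} + v_{3} ; sig = (2;(1,1))
  {0,1}:  v_{0} + v_{1} = 2·v_{3} ; sig = (2;(2))
  {2,6}:  v_{2} + v_{6} = 2·v_{5} ; sig = (2;(2))
  {3,6}:  v_{3} + v_{6} = 2·v_{0} ; sig = (2;(2))

Signatures (|P|; sorted positive RHS coefficients), sorted:
[(2;()), (2;()), (2;(1)), (2;(1)), (2;(1)), (2;(1)), (2;(1)), (2;(1)), (2;(1)), (2;(1)), (2;(1,1)), (2;(2)), (2;(2)), (2;(2))]


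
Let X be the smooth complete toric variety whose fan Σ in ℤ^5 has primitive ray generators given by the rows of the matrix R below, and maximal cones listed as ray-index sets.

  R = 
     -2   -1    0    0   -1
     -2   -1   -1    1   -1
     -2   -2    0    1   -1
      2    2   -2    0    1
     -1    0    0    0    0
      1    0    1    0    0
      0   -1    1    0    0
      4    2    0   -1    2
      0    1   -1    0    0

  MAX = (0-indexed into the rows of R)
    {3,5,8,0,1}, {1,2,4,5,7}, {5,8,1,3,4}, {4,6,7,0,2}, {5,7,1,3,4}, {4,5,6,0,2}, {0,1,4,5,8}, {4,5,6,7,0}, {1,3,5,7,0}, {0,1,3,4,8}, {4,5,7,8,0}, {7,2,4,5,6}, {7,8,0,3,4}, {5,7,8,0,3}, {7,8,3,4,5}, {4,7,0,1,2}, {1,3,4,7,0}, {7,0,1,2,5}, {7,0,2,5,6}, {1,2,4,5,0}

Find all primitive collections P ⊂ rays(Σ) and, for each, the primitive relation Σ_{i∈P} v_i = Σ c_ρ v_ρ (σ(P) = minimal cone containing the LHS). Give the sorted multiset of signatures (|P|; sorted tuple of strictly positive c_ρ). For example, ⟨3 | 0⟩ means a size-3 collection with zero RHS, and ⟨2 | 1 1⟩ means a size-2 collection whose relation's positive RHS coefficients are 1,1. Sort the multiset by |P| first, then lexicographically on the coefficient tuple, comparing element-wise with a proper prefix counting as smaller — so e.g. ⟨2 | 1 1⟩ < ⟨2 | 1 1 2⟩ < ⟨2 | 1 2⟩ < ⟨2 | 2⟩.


9 collections generate NE(X_Σ); each relation:

  • {6,8}:  v_{6} + v_{8} = 0  ⟹  sig = ⟨2 | 0⟩
  • {1,6}:  v_{1} + v_{6} = v_{2}  ⟹  sig = ⟨2 | 1⟩
  • {2,8}:  v_{2} + v_{8} = v_{1}  ⟹  sig = ⟨2 | 1⟩
  • {3,6}:  v_{3} + v_{6} = v_{1} + v_{7}  ⟹  sig = ⟨2 | 1 1⟩
  • {2,3}:  v_{2} + v_{3} = 2·v_{1} + v_{7}  ⟹  sig = ⟨2 | 1 2⟩
  • {1,7,8}:  v_{1} + v_{7} + v_{8} = v_{3}  ⟹  sig = ⟨3 | 1⟩
  • {0,3,4,5}:  v_{0} + v_{3} + v_{4} + v_{5} = v_{8}  ⟹  sig = ⟨4 | 1⟩
  • {0,1,4,5,7}:  v_{0} + v_{1} + v_{4} + v_{5} + v_{7} = 0  ⟹  sig = ⟨5 | 0⟩
  • {0,2,4,5,7}:  v_{0} + v_{2} + v_{4} + v_{5} + v_{7} = v_{6}  ⟹  sig = ⟨5 | 1⟩

Signatures (|P|; sorted positive RHS coefficients), sorted:
{ ⟨2 | 0⟩,  ⟨2 | 1⟩ ×2,  ⟨2 | 1 1⟩,  ⟨2 | 1 2⟩,  ⟨3 | 1⟩,  ⟨4 | 1⟩,  ⟨5 | 0⟩,  ⟨5 | 1⟩ }


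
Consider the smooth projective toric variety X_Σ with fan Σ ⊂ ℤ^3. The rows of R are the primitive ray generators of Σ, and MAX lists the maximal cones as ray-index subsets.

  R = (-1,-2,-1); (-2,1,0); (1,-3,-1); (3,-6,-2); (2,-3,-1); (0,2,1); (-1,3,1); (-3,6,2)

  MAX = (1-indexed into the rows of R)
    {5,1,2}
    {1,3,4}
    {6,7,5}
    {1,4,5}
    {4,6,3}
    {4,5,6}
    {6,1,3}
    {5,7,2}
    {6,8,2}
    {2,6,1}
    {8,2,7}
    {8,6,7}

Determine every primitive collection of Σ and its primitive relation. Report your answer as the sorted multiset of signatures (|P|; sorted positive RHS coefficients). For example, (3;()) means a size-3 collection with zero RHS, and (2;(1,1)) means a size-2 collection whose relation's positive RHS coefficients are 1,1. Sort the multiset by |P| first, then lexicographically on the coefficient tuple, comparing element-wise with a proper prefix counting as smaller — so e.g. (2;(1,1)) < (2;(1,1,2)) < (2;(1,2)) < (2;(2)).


14 collections generate NE(X_Σ); each relation:

  • {3,7}:  v_{3} + v_{7} = 0  so sig = (2;())
  • {4,8}:  v_{4} + v_{8} = 0  so sig = (2;())
  • {1,7}:  v_{1} + v_{7} = v_{2}  so sig = (2;(1))
  • {2,3}:  v_{2} + v_{3} = v_{1}  so sig = (2;(1))
  • {3,5}:  v_{3} + v_{5} = v_{4}  so sig = (2;(1))
  • {4,7}:  v_{4} + v_{7} = v_{5}  so sig = (2;(1))
  • {5,8}:  v_{5} + v_{8} = v_{7}  so sig = (2;(1))
  • {2,4}:  v_{2} + v_{4} = v_{1} + v_{5}  so sig = (2;(1,1))
  • {3,8}:  v_{3} + v_{8} = v_{2} + v_{6}  so sig = (2;(1,1))
  • {1,8}:  v_{1} + v_{8} = 2·v_{2} + v_{6}  so sig = (2;(1,2))
  • {2,5,6}:  v_{2} + v_{5} + v_{6} = 0  so sig = (3;())
  • {1,5,6}:  v_{1} + v_{5} + v_{6} = v_{3}  so sig = (3;(1))
  • {2,6,7}:  v_{2} + v_{6} + v_{7} = v_{8}  so sig = (3;(1))
  • {1,4,6}:  v_{1} + v_{4} + v_{6} = 2·v_{3}  so sig = (3;(2))

Hence PRS(X_Σ) =
    |P|=2: 10 collections, coeffs (), (), (1), (1), (1), (1), (1), (1,1), (1,1), (1,2)
    |P|=3: 4 collections, coeffs (), (1), (1), (2)


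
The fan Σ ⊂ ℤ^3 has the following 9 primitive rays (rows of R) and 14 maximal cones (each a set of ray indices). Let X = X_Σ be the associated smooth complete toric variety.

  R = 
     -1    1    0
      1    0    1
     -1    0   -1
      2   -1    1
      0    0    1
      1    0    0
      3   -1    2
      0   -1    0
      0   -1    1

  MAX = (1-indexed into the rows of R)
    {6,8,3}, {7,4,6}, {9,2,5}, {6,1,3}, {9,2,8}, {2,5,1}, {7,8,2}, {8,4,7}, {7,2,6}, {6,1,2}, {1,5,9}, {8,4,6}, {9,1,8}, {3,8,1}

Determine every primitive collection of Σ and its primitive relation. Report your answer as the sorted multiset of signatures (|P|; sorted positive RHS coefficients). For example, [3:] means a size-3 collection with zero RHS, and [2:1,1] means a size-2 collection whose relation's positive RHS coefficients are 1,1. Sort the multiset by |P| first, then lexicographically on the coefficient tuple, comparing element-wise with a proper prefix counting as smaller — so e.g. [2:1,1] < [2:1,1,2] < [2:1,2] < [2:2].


|primitive collections| = 20. Relations:

  • {2,3}:  v_{2} + v_{3} = 0 ; sig = [2:]
  • {1,4}:  v_{1} + v_{4} = v_{2} ; sig = [2:1]
  • {2,4}:  v_{2} + v_{4} = v_{7} ; sig = [2:1]
  • {3,7}:  v_{3} + v_{7} = v_{4} ; sig = [2:1]
  • {5,6}:  v_{5} + v_{6} = v_{2} ; sig = [2:1]
  • {5,8}:  v_{5} + v_{8} = v_{9} ; sig = [2:1]
  • {3,4}:  v_{3} + v_{4} = v_{6} + v_{8} ; sig = [2:1,1]
  • {3,5}:  v_{3} + v_{5} = v_{1} + v_{8} ; sig = [2:1,1]
  • {6,9}:  v_{6} + v_{9} = v_{2} + v_{8} ; sig = [2:1,1]
  • {3,9}:  v_{3} + v_{9} = v_{1} + 2·v_{8} ; sig = [2:1,2]
  • {4,5}:  v_{4} + v_{5} = 2·v_{2} + v_{8} ; sig = [2:1,2]
  • {5,7}:  v_{5} + v_{7} = 3·v_{2} + v_{8} ; sig = [2:1,3]
  • {1,7}:  v_{1} + v_{7} = 2·v_{2} ; sig = [2:2]
  • {4,9}:  v_{4} + v_{9} = 2·v_{2} + 2·v_{8} ; sig = [2:2,2]
  • {7,9}:  v_{7} + v_{9} = 3·v_{2} + 2·v_{8} ; sig = [2:2,3]
  • {1,6,8}:  v_{1} + v_{6} + v_{8} = 0 ; sig = [3:]
  • {1,2,8}:  v_{1} + v_{2} + v_{8} = v_{5} ; sig = [3:1]
  • {2,6,8}:  v_{2} + v_{6} + v_{8} = v_{4} ; sig = [3:1]
  • {1,2,9}:  v_{1} + v_{2} + v_{9} = 2·v_{5} ; sig = [3:2]
  • {6,7,8}:  v_{6} + v_{7} + v_{8} = 2·v_{4} ; sig = [3:2]

Signatures (|P|; sorted positive RHS coefficients), sorted:
{ [2:],  [2:1] ×5,  [2:1,1] ×3,  [2:1,2] ×2,  [2:1,3],  [2:2],  [2:2,2],  [2:2,3],  [3:],  [3:1] ×2,  [3:2] ×2 }


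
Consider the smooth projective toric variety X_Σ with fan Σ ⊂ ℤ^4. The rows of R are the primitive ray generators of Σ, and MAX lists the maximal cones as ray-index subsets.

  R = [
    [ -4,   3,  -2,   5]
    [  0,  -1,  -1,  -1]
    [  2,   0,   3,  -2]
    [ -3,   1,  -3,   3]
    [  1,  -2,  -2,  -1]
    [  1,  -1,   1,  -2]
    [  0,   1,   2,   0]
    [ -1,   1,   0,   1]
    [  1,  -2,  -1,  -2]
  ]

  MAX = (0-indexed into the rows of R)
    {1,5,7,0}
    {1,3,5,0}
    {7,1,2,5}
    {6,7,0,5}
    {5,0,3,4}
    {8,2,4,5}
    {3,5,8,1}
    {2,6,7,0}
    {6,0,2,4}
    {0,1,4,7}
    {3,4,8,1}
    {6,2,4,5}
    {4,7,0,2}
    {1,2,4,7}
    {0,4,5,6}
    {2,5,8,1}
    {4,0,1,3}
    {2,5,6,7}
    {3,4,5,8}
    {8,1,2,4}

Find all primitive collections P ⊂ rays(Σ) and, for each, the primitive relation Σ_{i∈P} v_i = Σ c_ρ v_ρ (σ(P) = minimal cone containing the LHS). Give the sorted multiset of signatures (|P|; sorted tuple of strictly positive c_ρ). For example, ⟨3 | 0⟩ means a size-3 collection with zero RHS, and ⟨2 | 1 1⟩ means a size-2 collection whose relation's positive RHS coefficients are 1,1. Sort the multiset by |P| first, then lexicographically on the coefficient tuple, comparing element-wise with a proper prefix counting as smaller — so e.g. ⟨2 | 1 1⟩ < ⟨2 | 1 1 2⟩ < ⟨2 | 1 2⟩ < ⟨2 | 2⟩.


|primitive collections| = 12. Relations:

  • {0,8}:  v_{0} + v_{8} = v_{3}  ⇒ sig = ⟨2 | 1⟩
  • {2,3}:  v_{2} + v_{3} = v_{7}  ⇒ sig = ⟨2 | 1⟩
  • {6,8}:  v_{6} + v_{8} = v_{5}  ⇒ sig = ⟨2 | 1⟩
  • {7,8}:  v_{7} + v_{8} = v_{1}  ⇒ sig = ⟨2 | 1⟩
  • {1,6}:  v_{1} + v_{6} = v_{5} + v_{7}  ⇒ sig = ⟨2 | 1 1⟩
  • {3,6}:  v_{3} + v_{6} = v_{0} + v_{5}  ⇒ sig = ⟨2 | 1 1⟩
  • {3,7}:  v_{3} + v_{7} = v_{0} + v_{1}  ⇒ sig = ⟨2 | 1 1⟩
  • {4,6,7}:  v_{4} + v_{6} + v_{7} = 0  ⇒ sig = ⟨3 | 0⟩
  • {4,5,7}:  v_{4} + v_{5} + v_{7} = v_{8}  ⇒ sig = ⟨3 | 1⟩
  • {0,2,5}:  v_{0} + v_{2} + v_{5} = v_{6} + v_{7}  ⇒ sig = ⟨3 | 1 1⟩
  • {0,1,2}:  v_{0} + v_{1} + v_{2} = 2·v_{7}  ⇒ sig = ⟨3 | 2⟩
  • {1,4,5}:  v_{1} + v_{4} + v_{5} = 2·v_{8}  ⇒ sig = ⟨3 | 2⟩

Signatures (|P|; sorted positive RHS coefficients), sorted:
[⟨2 | 1⟩, ⟨2 | 1⟩, ⟨2 | 1⟩, ⟨2 | 1⟩, ⟨2 | 1 1⟩, ⟨2 | 1 1⟩, ⟨2 | 1 1⟩, ⟨3 | 0⟩, ⟨3 | 1⟩, ⟨3 | 1 1⟩, ⟨3 | 2⟩, ⟨3 | 2⟩]


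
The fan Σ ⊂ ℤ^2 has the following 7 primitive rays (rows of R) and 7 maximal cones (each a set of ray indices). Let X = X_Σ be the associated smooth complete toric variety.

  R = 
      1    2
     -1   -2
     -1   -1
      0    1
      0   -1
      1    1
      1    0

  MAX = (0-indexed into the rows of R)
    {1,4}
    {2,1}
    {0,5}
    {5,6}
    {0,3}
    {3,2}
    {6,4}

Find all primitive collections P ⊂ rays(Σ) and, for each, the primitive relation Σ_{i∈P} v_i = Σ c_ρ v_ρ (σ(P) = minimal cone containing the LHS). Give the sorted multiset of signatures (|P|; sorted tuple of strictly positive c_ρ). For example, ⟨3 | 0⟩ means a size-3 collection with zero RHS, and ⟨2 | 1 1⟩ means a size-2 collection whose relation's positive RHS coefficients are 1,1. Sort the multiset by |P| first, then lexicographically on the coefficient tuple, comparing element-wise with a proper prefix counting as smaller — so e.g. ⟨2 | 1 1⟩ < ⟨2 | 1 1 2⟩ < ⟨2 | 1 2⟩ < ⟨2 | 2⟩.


14 minimal non-faces of Δ(Σ) (on 7 rays):

  P={0,1}:  v_{0} + v_{1} = 0 ; sig = ⟨2 | 0⟩
  P={2,5}:  v_{2} + v_{5} = 0 ; sig = ⟨2 | 0⟩
  P={3,4}:  v_{3} + v_{4} = 0 ; sig = ⟨2 | 0⟩
  P={0,2}:  v_{0} + v_{2} = v_{3} ; sig = ⟨2 | 1⟩
  P={0,4}:  v_{0} + v_{4} = v_{5} ; sig = ⟨2 | 1⟩
  P={1,3}:  v_{1} + v_{3} = v_{2} ; sig = ⟨2 | 1⟩
  P={1,5}:  v_{1} + v_{5} = v_{4} ; sig = ⟨2 | 1⟩
  P={2,4}:  v_{2} + v_{4} = v_{1} ; sig = ⟨2 | 1⟩
  P={2,6}:  v_{2} + v_{6} = v_{4} ; sig = ⟨2 | 1⟩
  P={3,5}:  v_{3} + v_{5} = v_{0} ; sig = ⟨2 | 1⟩
  P={3,6}:  v_{3} + v_{6} = v_{5} ; sig = ⟨2 | 1⟩
  P={4,5}:  v_{4} + v_{5} = v_{6} ; sig = ⟨2 | 1⟩
  P={0,6}:  v_{0} + v_{6} = 2·v_{5} ; sig = ⟨2 | 2⟩
  P={1,6}:  v_{1} + v_{6} = 2·v_{4} ; sig = ⟨2 | 2⟩

Sorted signature multiset PRS(X):
[⟨2 | 0⟩, ⟨2 | 0⟩, ⟨2 | 0⟩, ⟨2 | 1⟩, ⟨2 | 1⟩, ⟨2 | 1⟩, ⟨2 | 1⟩, ⟨2 | 1⟩, ⟨2 | 1⟩, ⟨2 | 1⟩, ⟨2 | 1⟩, ⟨2 | 1⟩, ⟨2 | 2⟩, ⟨2 | 2⟩]


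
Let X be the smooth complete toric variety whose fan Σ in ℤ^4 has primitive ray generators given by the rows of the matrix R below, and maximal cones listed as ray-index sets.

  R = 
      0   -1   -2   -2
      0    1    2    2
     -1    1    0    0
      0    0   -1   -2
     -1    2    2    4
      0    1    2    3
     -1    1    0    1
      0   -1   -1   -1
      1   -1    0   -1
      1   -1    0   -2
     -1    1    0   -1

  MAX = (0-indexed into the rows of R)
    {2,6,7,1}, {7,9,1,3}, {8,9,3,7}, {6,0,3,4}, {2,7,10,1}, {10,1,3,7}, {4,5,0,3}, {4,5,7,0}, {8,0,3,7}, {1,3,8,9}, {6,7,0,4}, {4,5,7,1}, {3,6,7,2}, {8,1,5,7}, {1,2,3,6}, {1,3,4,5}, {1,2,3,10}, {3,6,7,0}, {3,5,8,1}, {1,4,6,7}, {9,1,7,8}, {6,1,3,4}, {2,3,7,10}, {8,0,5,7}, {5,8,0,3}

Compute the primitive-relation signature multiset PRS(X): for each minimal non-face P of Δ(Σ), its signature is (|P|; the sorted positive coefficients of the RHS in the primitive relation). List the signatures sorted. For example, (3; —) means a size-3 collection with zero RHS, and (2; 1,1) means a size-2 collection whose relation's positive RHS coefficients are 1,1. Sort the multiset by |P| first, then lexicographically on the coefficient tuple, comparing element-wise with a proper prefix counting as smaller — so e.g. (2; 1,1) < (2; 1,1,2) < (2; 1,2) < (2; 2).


Minimal non-faces — 24 found among 11 rays, 25 max cones:

  • {0,1}:  v_{0} + v_{1} = 0  so sig = (2; —)
  • {6,8}:  v_{6} + v_{8} = 0  so sig = (2; —)
  • {4,8}:  v_{4} + v_{8} = v_{5}  so sig = (2; 1)
  • {4,9}:  v_{4} + v_{9} = v_{1}  so sig = (2; 1)
  • {5,6}:  v_{5} + v_{6} = v_{4}  so sig = (2; 1)
  • {2,5}:  v_{2} + v_{5} = v_{1} + v_{6}  so sig = (2; 1,1)
  • {5,9}:  v_{5} + v_{9} = v_{1} + v_{8}  so sig = (2; 1,1)
  • {5,10}:  v_{5} + v_{10} = v_{1} + v_{2}  so sig = (2; 1,1)
  • {0,2}:  v_{0} + v_{2} = v_{3} + v_{6} + v_{7}  so sig = (2; 1,1,1)
  • {0,9}:  v_{0} + v_{9} = v_{3} + v_{7} + v_{8}  so sig = (2; 1,1,1)
  • {0,10}:  v_{0} + v_{10} = v_{2} + v_{3} + v_{7}  so sig = (2; 1,1,1)
  • {2,8}:  v_{2} + v_{8} = v_{1} + v_{3} + v_{7}  so sig = (2; 1,1,1)
  • {4,10}:  v_{4} + v_{10} = v_{1} + v_{2} + v_{6}  so sig = (2; 1,1,1)
  • {6,9}:  v_{6} + v_{9} = v_{1} + v_{3} + v_{7}  so sig = (2; 1,1,1)
  • {2,4}:  v_{2} + v_{4} = v_{1} + 2·v_{6}  so sig = (2; 1,2)
  • {6,10}:  v_{6} + v_{10} = 2·v_{2}  so sig = (2; 2)
  • {2,9}:  v_{2} + v_{9} = 2·v_{1} + 2·v_{3} + 2·v_{7}  so sig = (2; 2,2,2)
  • {8,10}:  v_{8} + v_{10} = 2·v_{1} + 2·v_{3} + 2·v_{7}  so sig = (2; 2,2,2)
  • {9,10}:  v_{9} + v_{10} = 3·v_{1} + 3·v_{3} + 3·v_{7}  so sig = (2; 3,3,3)
  • {3,5,7}:  v_{3} + v_{5} + v_{7} = 0  so sig = (3; —)
  • {3,4,7}:  v_{3} + v_{4} + v_{7} = v_{6}  so sig = (3; 1)
  • {1,2,3,7}:  v_{1} + v_{2} + v_{3} + v_{7} = v_{10}  so sig = (4; 1)
  • {1,3,6,7}:  v_{1} + v_{3} + v_{6} + v_{7} = v_{2}  so sig = (4; 1)
  • {1,3,7,8}:  v_{1} + v_{3} + v_{7} + v_{8} = v_{9}  so sig = (4; 1)

Signatures (|P|; sorted positive RHS coefficients), sorted:
    (2; —)
    (2; —)
    (2; 1)
    (2; 1)
    (2; 1)
    (2; 1,1)
    (2; 1,1)
    (2; 1,1)
    (2; 1,1,1)
    (2; 1,1,1)
    (2; 1,1,1)
    (2; 1,1,1)
    (2; 1,1,1)
    (2; 1,1,1)
    (2; 1,2)
    (2; 2)
    (2; 2,2,2)
    (2; 2,2,2)
    (2; 3,3,3)
    (3; —)
    (3; 1)
    (4; 1)
    (4; 1)
    (4; 1)


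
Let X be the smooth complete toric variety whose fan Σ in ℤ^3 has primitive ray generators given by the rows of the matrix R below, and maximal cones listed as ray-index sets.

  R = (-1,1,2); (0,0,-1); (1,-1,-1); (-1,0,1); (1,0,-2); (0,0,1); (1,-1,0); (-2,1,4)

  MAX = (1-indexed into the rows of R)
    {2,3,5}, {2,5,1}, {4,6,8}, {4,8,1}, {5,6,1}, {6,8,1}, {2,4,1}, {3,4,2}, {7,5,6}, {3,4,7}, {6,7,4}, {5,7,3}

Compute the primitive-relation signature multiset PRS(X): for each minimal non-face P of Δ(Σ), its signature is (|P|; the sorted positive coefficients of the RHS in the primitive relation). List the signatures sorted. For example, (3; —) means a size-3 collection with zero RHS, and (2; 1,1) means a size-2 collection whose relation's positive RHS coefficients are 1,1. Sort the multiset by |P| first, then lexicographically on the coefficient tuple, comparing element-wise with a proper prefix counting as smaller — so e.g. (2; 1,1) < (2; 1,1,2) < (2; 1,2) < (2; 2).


Primitive collections (11):

  {2,6}:  v_{2} + v_{6} = 0 ; sig = (2; —)
  {1,3}:  v_{1} + v_{3} = v_{6} ; sig = (2; 1)
  {2,7}:  v_{2} + v_{7} = v_{3} ; sig = (2; 1)
  {3,6}:  v_{3} + v_{6} = v_{7} ; sig = (2; 1)
  {4,5}:  v_{4} + v_{5} = v_{2} ; sig = (2; 1)
  {5,8}:  v_{5} + v_{8} = v_{1} ; sig = (2; 1)
  {2,8}:  v_{2} + v_{8} = v_{1} + v_{4} ; sig = (2; 1,1)
  {3,8}:  v_{3} + v_{8} = v_{4} + 2·v_{6} ; sig = (2; 1,2)
  {7,8}:  v_{7} + v_{8} = v_{4} + 3·v_{6} ; sig = (2; 1,3)
  {1,7}:  v_{1} + v_{7} = 2·v_{6} ; sig = (2; 2)
  {1,4,6}:  v_{1} + v_{4} + v_{6} = v_{8} ; sig = (3; 1)

Sorted signature multiset PRS(X):
[(2; —), (2; 1), (2; 1), (2; 1), (2; 1), (2; 1), (2; 1,1), (2; 1,2), (2; 1,3), (2; 2), (3; 1)]


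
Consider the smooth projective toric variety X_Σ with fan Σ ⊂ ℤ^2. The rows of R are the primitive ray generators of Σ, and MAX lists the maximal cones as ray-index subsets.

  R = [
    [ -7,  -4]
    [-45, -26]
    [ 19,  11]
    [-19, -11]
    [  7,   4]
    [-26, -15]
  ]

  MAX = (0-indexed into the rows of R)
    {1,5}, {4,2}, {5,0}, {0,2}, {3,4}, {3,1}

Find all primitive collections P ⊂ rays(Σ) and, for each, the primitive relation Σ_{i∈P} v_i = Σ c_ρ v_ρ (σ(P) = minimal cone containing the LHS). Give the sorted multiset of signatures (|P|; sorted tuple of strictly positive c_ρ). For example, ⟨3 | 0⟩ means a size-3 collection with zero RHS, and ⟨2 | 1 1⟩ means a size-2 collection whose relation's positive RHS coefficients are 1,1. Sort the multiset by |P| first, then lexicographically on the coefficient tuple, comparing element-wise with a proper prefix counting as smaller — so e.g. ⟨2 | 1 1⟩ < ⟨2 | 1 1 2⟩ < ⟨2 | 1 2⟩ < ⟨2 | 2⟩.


Δ(Σ) — 6 vertices, 9 min non-faces:

  {0,4}:  v_{0} + v_{4} = 0  →  sig = ⟨2 | 0⟩
  {2,3}:  v_{2} + v_{3} = 0  →  sig = ⟨2 | 0⟩
  {0,3}:  v_{0} + v_{3} = v_{5}  →  sig = ⟨2 | 1⟩
  {1,2}:  v_{1} + v_{2} = v_{5}  →  sig = ⟨2 | 1⟩
  {2,5}:  v_{2} + v_{5} = v_{0}  →  sig = ⟨2 | 1⟩
  {3,5}:  v_{3} + v_{5} = v_{1}  →  sig = ⟨2 | 1⟩
  {4,5}:  v_{4} + v_{5} = v_{3}  →  sig = ⟨2 | 1⟩
  {0,1}:  v_{0} + v_{1} = 2·v_{5}  →  sig = ⟨2 | 2⟩
  {1,4}:  v_{1} + v_{4} = 2·v_{3}  →  sig = ⟨2 | 2⟩

so the primitive-relation signature multiset is
    |P|=2: 9 collections, coeffs (), (), (1), (1), (1), (1), (1), (2), (2)


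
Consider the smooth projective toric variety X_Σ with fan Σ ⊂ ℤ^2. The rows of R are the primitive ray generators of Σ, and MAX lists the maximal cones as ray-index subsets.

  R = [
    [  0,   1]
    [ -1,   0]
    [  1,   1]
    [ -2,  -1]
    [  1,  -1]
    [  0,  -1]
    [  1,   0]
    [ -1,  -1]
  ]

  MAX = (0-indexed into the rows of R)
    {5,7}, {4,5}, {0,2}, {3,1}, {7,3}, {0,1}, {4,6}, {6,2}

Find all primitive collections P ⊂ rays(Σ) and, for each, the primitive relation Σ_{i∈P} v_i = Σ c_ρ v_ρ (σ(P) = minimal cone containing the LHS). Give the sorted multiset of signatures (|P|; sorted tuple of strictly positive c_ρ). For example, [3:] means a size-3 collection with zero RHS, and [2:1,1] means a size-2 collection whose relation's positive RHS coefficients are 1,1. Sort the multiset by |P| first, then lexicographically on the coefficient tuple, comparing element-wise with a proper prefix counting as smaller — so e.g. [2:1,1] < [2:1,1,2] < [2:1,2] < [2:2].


Δ(Σ) — 8 vertices, 20 min non-faces:

  • {0,5}:  v_{0} + v_{5} = 0  ⟹  sig = [2:]
  • {1,6}:  v_{1} + v_{6} = 0  ⟹  sig = [2:]
  • {2,7}:  v_{2} + v_{7} = 0  ⟹  sig = [2:]
  • {0,4}:  v_{0} + v_{4} = v_{6}  ⟹  sig = [2:1]
  • {0,6}:  v_{0} + v_{6} = v_{2}  ⟹  sig = [2:1]
  • {0,7}:  v_{0} + v_{7} = v_{1}  ⟹  sig = [2:1]
  • {1,2}:  v_{1} + v_{2} = v_{0}  ⟹  sig = [2:1]
  • {1,4}:  v_{1} + v_{4} = v_{5}  ⟹  sig = [2:1]
  • {1,5}:  v_{1} + v_{5} = v_{7}  ⟹  sig = [2:1]
  • {1,7}:  v_{1} + v_{7} = v_{3}  ⟹  sig = [2:1]
  • {2,3}:  v_{2} + v_{3} = v_{1}  ⟹  sig = [2:1]
  • {2,5}:  v_{2} + v_{5} = v_{6}  ⟹  sig = [2:1]
  • {3,6}:  v_{3} + v_{6} = v_{7}  ⟹  sig = [2:1]
  • {5,6}:  v_{5} + v_{6} = v_{4}  ⟹  sig = [2:1]
  • {6,7}:  v_{6} + v_{7} = v_{5}  ⟹  sig = [2:1]
  • {3,4}:  v_{3} + v_{4} = v_{5} + v_{7}  ⟹  sig = [2:1,1]
  • {0,3}:  v_{0} + v_{3} = 2·v_{1}  ⟹  sig = [2:2]
  • {2,4}:  v_{2} + v_{4} = 2·v_{6}  ⟹  sig = [2:2]
  • {3,5}:  v_{3} + v_{5} = 2·v_{7}  ⟹  sig = [2:2]
  • {4,7}:  v_{4} + v_{7} = 2·v_{5}  ⟹  sig = [2:2]

Hence PRS(X_Σ) =
[[2:], [2:], [2:], [2:1], [2:1], [2:1], [2:1], [2:1], [2:1], [2:1], [2:1], [2:1], [2:1], [2:1], [2:1], [2:1,1], [2:2], [2:2], [2:2], [2:2]]


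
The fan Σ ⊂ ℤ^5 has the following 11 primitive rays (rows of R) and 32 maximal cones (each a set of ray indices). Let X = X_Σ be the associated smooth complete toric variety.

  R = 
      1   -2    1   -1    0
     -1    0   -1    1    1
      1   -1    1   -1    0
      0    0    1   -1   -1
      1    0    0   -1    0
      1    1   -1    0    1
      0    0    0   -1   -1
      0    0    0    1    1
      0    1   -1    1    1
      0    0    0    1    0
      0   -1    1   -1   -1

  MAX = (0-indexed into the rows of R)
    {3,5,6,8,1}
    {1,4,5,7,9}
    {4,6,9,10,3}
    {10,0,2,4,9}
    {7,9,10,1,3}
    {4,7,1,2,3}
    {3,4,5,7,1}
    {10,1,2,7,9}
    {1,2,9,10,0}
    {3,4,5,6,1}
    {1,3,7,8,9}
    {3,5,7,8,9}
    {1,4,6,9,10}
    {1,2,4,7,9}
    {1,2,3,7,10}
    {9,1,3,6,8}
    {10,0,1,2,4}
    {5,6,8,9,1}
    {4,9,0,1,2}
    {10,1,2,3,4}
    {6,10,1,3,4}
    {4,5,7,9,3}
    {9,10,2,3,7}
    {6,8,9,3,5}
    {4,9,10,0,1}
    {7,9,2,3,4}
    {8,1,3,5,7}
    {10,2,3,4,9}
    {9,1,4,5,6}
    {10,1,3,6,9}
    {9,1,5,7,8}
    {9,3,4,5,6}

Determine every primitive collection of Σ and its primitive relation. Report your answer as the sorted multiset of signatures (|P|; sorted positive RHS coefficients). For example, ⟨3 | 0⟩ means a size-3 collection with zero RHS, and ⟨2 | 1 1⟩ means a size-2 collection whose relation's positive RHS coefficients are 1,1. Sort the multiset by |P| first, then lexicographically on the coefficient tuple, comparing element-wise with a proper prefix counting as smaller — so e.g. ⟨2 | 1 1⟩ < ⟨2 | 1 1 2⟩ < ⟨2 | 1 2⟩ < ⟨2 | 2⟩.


17 minimal non-faces of Δ(Σ) (on 11 rays):

  P={6,7}:  v_{6} + v_{7} = 0  ⇒ sig = ⟨2 | 0⟩
  P={8,10}:  v_{8} + v_{10} = 0  ⇒ sig = ⟨2 | 0⟩
  P={4,8}:  v_{4} + v_{8} = v_{5}  ⇒ sig = ⟨2 | 1⟩
  P={5,10}:  v_{5} + v_{10} = v_{4}  ⇒ sig = ⟨2 | 1⟩
  P={0,3}:  v_{0} + v_{3} = v_{2} + v_{10}  ⇒ sig = ⟨2 | 1 1⟩
  P={2,6}:  v_{2} + v_{6} = v_{4} + v_{10}  ⇒ sig = ⟨2 | 1 1⟩
  P={2,8}:  v_{2} + v_{8} = v_{4} + v_{7}  ⇒ sig = ⟨2 | 1 1⟩
  P={0,8}:  v_{0} + v_{8} = v_{1} + v_{2} + v_{4} + v_{9}  ⇒ sig = ⟨2 | 1 1 1 1⟩
  P={0,5}:  v_{0} + v_{5} = v_{1} + v_{2} + 2·v_{4} + v_{9}  ⇒ sig = ⟨2 | 1 1 1 2⟩
  P={0,7}:  v_{0} + v_{7} = v_{1} + 2·v_{2} + v_{9}  ⇒ sig = ⟨2 | 1 1 2⟩
  P={0,6}:  v_{0} + v_{6} = v_{1} + 2·v_{4} + v_{9} + 2·v_{10}  ⇒ sig = ⟨2 | 1 1 2 2⟩
  P={2,5}:  v_{2} + v_{5} = 2·v_{4} + v_{7}  ⇒ sig = ⟨2 | 1 2⟩
  P={4,7,10}:  v_{4} + v_{7} + v_{10} = v_{2}  ⇒ sig = ⟨3 | 1⟩
  P={1,3,4,9}:  v_{1} + v_{3} + v_{4} + v_{9} = 0  ⇒ sig = ⟨4 | 0⟩
  P={1,3,5,9}:  v_{1} + v_{3} + v_{5} + v_{9} = v_{8}  ⇒ sig = ⟨4 | 1⟩
  P={1,2,3,9}:  v_{1} + v_{2} + v_{3} + v_{9} = v_{7} + v_{10}  ⇒ sig = ⟨4 | 1 1⟩
  P={1,2,4,9,10}:  v_{1} + v_{2} + v_{4} + v_{9} + v_{10} = v_{0}  ⇒ sig = ⟨5 | 1⟩

Hence PRS(X_Σ) =
[⟨2 | 0⟩, ⟨2 | 0⟩, ⟨2 | 1⟩, ⟨2 | 1⟩, ⟨2 | 1 1⟩, ⟨2 | 1 1⟩, ⟨2 | 1 1⟩, ⟨2 | 1 1 1 1⟩, ⟨2 | 1 1 1 2⟩, ⟨2 | 1 1 2⟩, ⟨2 | 1 1 2 2⟩, ⟨2 | 1 2⟩, ⟨3 | 1⟩, ⟨4 | 0⟩, ⟨4 | 1⟩, ⟨4 | 1 1⟩, ⟨5 | 1⟩]
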